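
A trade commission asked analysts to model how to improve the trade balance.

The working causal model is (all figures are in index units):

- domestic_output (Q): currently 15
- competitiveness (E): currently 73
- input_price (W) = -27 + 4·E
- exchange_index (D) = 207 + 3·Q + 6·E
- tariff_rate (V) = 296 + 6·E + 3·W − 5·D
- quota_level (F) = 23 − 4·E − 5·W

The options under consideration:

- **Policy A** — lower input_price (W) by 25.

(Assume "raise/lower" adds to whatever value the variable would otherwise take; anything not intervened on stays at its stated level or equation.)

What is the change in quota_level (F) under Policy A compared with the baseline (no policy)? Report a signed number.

125

Baseline:
  E = 73
  W = -27 + 4·73 = 265
  F = 23 − 4·73 − 5·265 = -1594
Policy A (W − 25):
  E = 73
  W = -27 + 4·73 (−25 from intervention) = 240
  F = 23 − 4·73 − 5·240 = -1469
Change in F: -1469 − (-1594) = 125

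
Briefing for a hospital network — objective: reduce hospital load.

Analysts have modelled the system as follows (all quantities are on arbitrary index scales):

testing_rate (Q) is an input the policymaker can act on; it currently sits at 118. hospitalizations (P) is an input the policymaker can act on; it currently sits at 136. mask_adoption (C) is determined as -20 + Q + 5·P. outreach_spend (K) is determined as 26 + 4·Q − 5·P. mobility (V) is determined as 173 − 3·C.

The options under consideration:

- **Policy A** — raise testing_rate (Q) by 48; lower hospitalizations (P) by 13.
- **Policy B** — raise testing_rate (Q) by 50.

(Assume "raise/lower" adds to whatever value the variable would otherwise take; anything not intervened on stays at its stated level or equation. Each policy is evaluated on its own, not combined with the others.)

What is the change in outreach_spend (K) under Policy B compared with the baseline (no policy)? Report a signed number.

Baseline:
  Q = 118
  P = 136
  K = 26 + 4·118 − 5·136 = -182
Policy B (Q + 50):
  Q = 118 + 50 = 168
  P = 136
  K = 26 + 4·168 − 5·136 = 18
Change in K: 18 − (-182) = 200

200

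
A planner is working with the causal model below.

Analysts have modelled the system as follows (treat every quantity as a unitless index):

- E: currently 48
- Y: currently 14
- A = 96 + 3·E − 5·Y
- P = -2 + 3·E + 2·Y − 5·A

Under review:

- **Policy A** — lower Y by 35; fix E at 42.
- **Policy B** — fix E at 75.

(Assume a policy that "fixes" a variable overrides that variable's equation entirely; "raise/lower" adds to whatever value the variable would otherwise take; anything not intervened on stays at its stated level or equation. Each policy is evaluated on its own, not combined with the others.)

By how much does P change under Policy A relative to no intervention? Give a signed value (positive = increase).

-873

Baseline:
  E = 48
  Y = 14
  A = 96 + 3·48 − 5·14 = 170
  P = -2 + 3·48 + 2·14 − 5·170 = -680
Policy A (Y − 35, E := 42):
  E = 42
  Y = 14 − 35 = -21
  A = 96 + 3·42 − 5·(-21) = 327
  P = -2 + 3·42 + 2·(-21) − 5·327 = -1553
Change in P: -1553 − (-680) = -873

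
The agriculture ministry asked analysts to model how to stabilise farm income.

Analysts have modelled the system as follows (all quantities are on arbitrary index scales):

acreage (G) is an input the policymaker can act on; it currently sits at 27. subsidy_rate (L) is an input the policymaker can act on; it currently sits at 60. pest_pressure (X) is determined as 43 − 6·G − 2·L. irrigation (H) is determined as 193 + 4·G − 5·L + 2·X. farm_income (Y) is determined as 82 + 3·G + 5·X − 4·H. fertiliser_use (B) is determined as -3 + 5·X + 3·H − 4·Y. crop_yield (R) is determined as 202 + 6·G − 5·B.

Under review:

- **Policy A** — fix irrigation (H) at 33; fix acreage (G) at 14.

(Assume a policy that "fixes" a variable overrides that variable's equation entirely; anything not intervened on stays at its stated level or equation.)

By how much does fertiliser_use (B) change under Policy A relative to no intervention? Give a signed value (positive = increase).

8676

Baseline:
  G = 27
  L = 60
  X = 43 − 6·27 − 2·60 = -239
  H = 193 + 4·27 − 5·60 + 2·(-239) = -477
  Y = 82 + 3·27 + 5·(-239) − 4·(-477) = 876
  B = -3 + 5·(-239) + 3·(-477) − 4·876 = -6133
Policy A (H := 33, G := 14):
  G = 14
  L = 60
  X = 43 − 6·14 − 2·60 = -161
  H = 33
  Y = 82 + 3·14 + 5·(-161) − 4·33 = -813
  B = -3 + 5·(-161) + 3·33 − 4·(-813) = 2543
Change in B: 2543 − (-6133) = 8676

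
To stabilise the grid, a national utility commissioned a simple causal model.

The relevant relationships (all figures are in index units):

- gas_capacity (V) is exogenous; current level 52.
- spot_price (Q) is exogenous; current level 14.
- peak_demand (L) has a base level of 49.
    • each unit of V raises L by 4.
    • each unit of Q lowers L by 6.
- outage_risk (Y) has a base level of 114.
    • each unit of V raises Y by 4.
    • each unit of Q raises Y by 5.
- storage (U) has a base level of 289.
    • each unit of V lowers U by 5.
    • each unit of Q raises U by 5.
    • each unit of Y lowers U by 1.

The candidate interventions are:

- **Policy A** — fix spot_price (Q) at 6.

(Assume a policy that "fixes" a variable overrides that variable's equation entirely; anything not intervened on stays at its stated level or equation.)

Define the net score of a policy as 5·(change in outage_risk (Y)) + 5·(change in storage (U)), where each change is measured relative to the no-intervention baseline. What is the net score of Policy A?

Baseline:
  V = 52
  Q = 14
  Y = 114 + 4·52 + 5·14 = 392
  U = 289 − 5·52 + 5·14 − 392 = -293
Policy A (Q := 6):
  V = 52
  Q = 6
  Y = 114 + 4·52 + 5·6 = 352
  U = 289 − 5·52 + 5·6 − 352 = -293
ΔY = 352 − 392 = -40; ΔU = -293 − (-293) = 0
Score = 5·(-40) + 5·0 = -200

-200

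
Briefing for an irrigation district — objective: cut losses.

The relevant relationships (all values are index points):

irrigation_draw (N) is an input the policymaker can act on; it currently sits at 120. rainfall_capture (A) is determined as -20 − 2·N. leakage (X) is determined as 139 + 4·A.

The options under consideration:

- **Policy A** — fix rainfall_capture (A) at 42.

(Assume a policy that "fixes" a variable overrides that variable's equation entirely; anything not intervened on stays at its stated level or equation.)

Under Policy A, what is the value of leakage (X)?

Policy A (A := 42):
  N = 120
  A = 42
  X = 139 + 4·42 = 307

307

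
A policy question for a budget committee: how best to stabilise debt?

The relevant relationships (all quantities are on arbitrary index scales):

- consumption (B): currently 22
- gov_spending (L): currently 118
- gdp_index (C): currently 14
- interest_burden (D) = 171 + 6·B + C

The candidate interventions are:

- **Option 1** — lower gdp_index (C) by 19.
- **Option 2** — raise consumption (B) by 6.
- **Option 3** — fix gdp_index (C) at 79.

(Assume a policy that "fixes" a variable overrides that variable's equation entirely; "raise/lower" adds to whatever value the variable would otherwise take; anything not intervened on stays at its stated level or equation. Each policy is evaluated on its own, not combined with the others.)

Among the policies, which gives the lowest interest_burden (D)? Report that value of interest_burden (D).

298

Option 1 (C − 19):
  B = 22
  C = 14 − 19 = -5
  D = 171 + 6·22 + (-5) = 298
Option 2 (B + 6):
  B = 22 + 6 = 28
  C = 14
  D = 171 + 6·28 + 14 = 353
Option 3 (C := 79):
  B = 22
  C = 79
  D = 171 + 6·22 + 79 = 382
Comparing — Option 1: D=298, Option 2: D=353, Option 3: D=382. Lowest is 298 (Option 1).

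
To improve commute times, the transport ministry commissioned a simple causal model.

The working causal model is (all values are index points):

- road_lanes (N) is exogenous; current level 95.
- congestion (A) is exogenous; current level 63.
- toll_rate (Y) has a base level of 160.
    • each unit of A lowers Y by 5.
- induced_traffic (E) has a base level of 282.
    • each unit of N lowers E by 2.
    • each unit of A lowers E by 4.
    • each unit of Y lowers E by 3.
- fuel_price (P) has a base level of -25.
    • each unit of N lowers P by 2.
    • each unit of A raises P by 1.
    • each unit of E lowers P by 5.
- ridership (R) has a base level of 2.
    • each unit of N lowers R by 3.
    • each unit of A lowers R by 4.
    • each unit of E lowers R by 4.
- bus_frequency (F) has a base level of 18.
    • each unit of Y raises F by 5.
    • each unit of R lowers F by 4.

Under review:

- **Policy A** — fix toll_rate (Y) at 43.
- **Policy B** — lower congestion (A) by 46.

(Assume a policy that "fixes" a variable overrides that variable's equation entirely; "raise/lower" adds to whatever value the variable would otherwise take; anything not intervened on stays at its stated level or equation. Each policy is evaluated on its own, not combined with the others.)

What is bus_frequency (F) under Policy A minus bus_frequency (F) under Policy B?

-832

Policy A (Y := 43):
  N = 95
  A = 63
  Y = 43
  E = 282 − 2·95 − 4·63 − 3·43 = -289
  R = 2 − 3·95 − 4·63 − 4·(-289) = 621
  F = 18 + 5·43 − 4·621 = -2251
Policy B (A − 46):
  N = 95
  A = 63 − 46 = 17
  Y = 160 − 5·17 = 75
  E = 282 − 2·95 − 4·17 − 3·75 = -201
  R = 2 − 3·95 − 4·17 − 4·(-201) = 453
  F = 18 + 5·75 − 4·453 = -1419
F: -2251 − (-1419) = -832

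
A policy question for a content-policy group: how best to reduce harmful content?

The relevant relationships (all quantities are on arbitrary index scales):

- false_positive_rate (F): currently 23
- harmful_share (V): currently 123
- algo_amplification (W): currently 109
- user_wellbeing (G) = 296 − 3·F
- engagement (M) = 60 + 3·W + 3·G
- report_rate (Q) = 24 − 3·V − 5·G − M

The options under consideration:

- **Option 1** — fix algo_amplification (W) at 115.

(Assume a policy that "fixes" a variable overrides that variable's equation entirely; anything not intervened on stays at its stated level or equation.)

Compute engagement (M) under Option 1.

Option 1 (W := 115):
  F = 23
  W = 115
  G = 296 − 3·23 = 227
  M = 60 + 3·115 + 3·227 = 1086

1086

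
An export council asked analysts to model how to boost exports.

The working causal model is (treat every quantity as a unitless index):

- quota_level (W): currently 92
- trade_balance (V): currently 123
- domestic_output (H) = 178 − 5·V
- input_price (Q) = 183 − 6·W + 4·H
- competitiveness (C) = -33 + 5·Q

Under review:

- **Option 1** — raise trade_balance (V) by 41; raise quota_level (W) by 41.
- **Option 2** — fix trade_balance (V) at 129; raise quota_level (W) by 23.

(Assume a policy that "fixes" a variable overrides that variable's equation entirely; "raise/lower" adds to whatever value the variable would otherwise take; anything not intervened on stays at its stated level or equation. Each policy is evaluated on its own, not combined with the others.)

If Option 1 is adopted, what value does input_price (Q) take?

Option 1 (V + 41, W + 41):
  W = 92 + 41 = 133
  V = 123 + 41 = 164
  H = 178 − 5·164 = -642
  Q = 183 − 6·133 + 4·(-642) = -3183

-3183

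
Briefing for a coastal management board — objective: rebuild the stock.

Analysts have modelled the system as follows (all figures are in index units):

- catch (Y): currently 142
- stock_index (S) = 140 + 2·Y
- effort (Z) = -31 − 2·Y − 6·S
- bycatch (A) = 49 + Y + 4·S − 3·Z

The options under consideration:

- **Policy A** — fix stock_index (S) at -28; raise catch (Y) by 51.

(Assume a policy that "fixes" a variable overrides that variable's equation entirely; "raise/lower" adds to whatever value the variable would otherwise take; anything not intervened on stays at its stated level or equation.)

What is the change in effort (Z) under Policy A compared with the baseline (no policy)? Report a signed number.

Baseline:
  Y = 142
  S = 140 + 2·142 = 424
  Z = -31 − 2·142 − 6·424 = -2859
Policy A (S := -28, Y + 51):
  Y = 142 + 51 = 193
  S = -28
  Z = -31 − 2·193 − 6·(-28) = -249
Change in Z: -249 − (-2859) = 2610

2610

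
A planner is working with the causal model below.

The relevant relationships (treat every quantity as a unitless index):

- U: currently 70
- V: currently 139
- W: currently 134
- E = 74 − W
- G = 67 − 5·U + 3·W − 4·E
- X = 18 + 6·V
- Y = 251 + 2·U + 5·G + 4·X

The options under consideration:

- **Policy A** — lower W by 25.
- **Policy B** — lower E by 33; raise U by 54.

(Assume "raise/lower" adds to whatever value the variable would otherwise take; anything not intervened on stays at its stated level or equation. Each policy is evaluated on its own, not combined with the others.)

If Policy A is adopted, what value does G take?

184

Policy A (W − 25):
  U = 70
  W = 134 − 25 = 109
  E = 74 − 109 = -35
  G = 67 − 5·70 + 3·109 − 4·(-35) = 184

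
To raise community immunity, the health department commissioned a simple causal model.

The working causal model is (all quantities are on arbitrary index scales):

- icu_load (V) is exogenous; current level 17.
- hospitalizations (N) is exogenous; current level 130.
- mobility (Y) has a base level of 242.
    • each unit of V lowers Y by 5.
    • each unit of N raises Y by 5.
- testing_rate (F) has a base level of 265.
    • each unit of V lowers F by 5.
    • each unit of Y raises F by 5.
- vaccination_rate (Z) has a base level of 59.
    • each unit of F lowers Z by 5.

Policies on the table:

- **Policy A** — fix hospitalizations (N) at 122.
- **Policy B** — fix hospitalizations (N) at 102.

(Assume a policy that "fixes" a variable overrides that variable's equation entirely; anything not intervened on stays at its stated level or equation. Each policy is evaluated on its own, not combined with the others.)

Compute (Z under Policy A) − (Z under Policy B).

Policy A (N := 122):
  V = 17
  N = 122
  Y = 242 − 5·17 + 5·122 = 767
  F = 265 − 5·17 + 5·767 = 4015
  Z = 59 − 5·4015 = -20016
Policy B (N := 102):
  V = 17
  N = 102
  Y = 242 − 5·17 + 5·102 = 667
  F = 265 − 5·17 + 5·667 = 3515
  Z = 59 − 5·3515 = -17516
Z: -20016 − (-17516) = -2500

-2500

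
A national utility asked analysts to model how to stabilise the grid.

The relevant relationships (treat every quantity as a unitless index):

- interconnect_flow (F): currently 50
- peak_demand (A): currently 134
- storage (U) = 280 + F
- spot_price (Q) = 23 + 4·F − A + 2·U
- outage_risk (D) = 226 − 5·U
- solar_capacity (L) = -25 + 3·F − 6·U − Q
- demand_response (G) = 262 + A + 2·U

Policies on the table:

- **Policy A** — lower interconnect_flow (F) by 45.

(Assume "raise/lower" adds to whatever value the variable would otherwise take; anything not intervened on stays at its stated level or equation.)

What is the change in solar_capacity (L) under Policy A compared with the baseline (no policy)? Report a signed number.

405

Baseline:
  F = 50
  A = 134
  U = 280 + 50 = 330
  Q = 23 + 4·50 − 134 + 2·330 = 749
  L = -25 + 3·50 − 6·330 − 749 = -2604
Policy A (F − 45):
  F = 50 − 45 = 5
  A = 134
  U = 280 + 5 = 285
  Q = 23 + 4·5 − 134 + 2·285 = 479
  L = -25 + 3·5 − 6·285 − 479 = -2199
Change in L: -2199 − (-2604) = 405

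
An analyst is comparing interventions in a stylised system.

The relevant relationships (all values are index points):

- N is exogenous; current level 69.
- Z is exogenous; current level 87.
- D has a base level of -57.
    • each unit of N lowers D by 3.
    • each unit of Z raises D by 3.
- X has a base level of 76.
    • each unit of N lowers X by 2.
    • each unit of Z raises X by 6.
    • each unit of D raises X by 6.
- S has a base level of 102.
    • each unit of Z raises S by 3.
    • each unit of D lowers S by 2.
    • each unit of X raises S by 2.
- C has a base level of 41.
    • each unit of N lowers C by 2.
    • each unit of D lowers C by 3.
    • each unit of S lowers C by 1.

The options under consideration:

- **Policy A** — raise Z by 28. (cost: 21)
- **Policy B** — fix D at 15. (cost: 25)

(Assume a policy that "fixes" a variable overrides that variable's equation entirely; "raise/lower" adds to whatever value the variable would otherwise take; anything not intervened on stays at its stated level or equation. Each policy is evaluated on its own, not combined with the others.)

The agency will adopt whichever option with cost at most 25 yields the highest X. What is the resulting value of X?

Policy A (Z + 28):
  N = 69
  Z = 87 + 28 = 115
  D = -57 − 3·69 + 3·115 = 81
  X = 76 − 2·69 + 6·115 + 6·81 = 1114
Policy B (D := 15):
  N = 69
  Z = 87
  D = 15
  X = 76 − 2·69 + 6·87 + 6·15 = 550
Comparing — Policy A: X=1114, Policy B: X=550. Highest is 1114 (Policy A).

1114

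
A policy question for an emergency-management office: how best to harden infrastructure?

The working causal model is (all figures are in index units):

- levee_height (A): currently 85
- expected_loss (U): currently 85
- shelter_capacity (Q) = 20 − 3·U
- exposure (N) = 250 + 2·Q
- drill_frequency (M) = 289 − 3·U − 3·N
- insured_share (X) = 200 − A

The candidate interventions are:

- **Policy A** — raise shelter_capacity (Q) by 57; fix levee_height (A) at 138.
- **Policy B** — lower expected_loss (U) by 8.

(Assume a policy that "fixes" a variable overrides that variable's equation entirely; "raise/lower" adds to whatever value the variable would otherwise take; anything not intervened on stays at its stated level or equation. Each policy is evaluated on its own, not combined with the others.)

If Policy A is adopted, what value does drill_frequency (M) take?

352

Policy A (Q + 57, A := 138):
  U = 85
  Q = 20 − 3·85 (+57 from intervention) = -178
  N = 250 + 2·(-178) = -106
  M = 289 − 3·85 − 3·(-106) = 352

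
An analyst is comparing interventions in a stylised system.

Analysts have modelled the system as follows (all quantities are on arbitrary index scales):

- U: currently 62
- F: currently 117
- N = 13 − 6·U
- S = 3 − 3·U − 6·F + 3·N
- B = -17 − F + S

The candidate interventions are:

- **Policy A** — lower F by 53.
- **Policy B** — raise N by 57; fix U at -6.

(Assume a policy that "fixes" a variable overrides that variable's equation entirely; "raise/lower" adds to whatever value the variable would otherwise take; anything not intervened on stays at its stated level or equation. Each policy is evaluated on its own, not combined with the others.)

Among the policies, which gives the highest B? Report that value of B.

-497

Policy A (F − 53):
  U = 62
  F = 117 − 53 = 64
  N = 13 − 6·62 = -359
  S = 3 − 3·62 − 6·64 + 3·(-359) = -1644
  B = -17 − 64 + (-1644) = -1725
Policy B (N + 57, U := -6):
  U = -6
  F = 117
  N = 13 − 6·(-6) (+57 from intervention) = 106
  S = 3 − 3·(-6) − 6·117 + 3·106 = -363
  B = -17 − 117 + (-363) = -497
Comparing — Policy A: B=-1725, Policy B: B=-497. Highest is -497 (Policy B).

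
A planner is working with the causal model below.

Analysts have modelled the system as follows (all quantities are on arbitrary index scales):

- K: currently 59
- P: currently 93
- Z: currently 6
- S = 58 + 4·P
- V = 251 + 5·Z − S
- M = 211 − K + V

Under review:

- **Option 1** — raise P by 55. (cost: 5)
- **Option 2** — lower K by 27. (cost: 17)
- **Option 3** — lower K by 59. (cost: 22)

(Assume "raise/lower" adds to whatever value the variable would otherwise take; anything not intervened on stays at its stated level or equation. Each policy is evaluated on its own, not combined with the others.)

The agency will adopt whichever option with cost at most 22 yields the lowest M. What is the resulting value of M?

-217

Option 1 (P + 55):
  K = 59
  P = 93 + 55 = 148
  Z = 6
  S = 58 + 4·148 = 650
  V = 251 + 5·6 − 650 = -369
  M = 211 − 59 + (-369) = -217
Option 2 (K − 27):
  K = 59 − 27 = 32
  P = 93
  Z = 6
  S = 58 + 4·93 = 430
  V = 251 + 5·6 − 430 = -149
  M = 211 − 32 + (-149) = 30
Option 3 (K − 59):
  K = 59 − 59 = 0
  P = 93
  Z = 6
  S = 58 + 4·93 = 430
  V = 251 + 5·6 − 430 = -149
  M = 211 − 0 + (-149) = 62
Comparing — Option 1: M=-217, Option 2: M=30, Option 3: M=62. Lowest is -217 (Option 1).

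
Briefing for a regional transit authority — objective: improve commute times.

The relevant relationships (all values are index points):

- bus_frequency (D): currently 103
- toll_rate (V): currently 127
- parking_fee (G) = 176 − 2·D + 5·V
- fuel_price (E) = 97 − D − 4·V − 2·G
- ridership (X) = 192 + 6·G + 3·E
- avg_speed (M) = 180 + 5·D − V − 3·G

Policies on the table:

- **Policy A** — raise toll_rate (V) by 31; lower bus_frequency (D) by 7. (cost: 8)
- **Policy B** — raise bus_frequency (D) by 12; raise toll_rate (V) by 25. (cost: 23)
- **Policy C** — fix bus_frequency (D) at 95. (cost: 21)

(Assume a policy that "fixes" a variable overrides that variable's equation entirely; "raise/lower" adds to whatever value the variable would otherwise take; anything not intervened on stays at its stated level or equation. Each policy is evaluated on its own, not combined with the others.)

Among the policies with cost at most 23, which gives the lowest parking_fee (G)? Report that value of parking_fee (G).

Policy A (V + 31, D − 7):
  D = 103 − 7 = 96
  V = 127 + 31 = 158
  G = 176 − 2·96 + 5·158 = 774
Policy B (D + 12, V + 25):
  D = 103 + 12 = 115
  V = 127 + 25 = 152
  G = 176 − 2·115 + 5·152 = 706
Policy C (D := 95):
  D = 95
  V = 127
  G = 176 − 2·95 + 5·127 = 621
Comparing — Policy A: G=774, Policy B: G=706, Policy C: G=621. Lowest is 621 (Policy C).

621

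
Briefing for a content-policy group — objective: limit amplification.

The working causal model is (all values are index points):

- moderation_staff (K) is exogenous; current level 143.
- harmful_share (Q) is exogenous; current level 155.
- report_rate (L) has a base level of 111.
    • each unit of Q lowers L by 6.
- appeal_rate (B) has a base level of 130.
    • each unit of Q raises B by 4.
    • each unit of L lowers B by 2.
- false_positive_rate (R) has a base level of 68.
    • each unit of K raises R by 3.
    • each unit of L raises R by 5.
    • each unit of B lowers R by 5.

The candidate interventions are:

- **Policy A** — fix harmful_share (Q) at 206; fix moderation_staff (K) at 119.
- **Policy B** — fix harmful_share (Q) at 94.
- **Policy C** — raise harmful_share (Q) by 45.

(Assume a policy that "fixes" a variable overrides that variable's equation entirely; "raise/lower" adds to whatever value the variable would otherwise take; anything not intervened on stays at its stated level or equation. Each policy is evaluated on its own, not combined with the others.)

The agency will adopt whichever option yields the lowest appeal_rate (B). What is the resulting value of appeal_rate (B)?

1412

Policy A (Q := 206, K := 119):
  Q = 206
  L = 111 − 6·206 = -1125
  B = 130 + 4·206 − 2·(-1125) = 3204
Policy B (Q := 94):
  Q = 94
  L = 111 − 6·94 = -453
  B = 130 + 4·94 − 2·(-453) = 1412
Policy C (Q + 45):
  Q = 155 + 45 = 200
  L = 111 − 6·200 = -1089
  B = 130 + 4·200 − 2·(-1089) = 3108
Comparing — Policy A: B=3204, Policy B: B=1412, Policy C: B=3108. Lowest is 1412 (Policy B).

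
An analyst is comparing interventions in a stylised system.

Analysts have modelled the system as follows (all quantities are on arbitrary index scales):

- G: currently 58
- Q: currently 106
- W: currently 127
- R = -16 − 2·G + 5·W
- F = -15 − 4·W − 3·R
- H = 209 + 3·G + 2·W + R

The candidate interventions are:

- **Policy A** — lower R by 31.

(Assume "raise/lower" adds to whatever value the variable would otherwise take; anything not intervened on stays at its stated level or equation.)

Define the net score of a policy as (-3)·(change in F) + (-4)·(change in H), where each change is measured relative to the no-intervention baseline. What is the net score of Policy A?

Baseline:
  G = 58
  W = 127
  R = -16 − 2·58 + 5·127 = 503
  F = -15 − 4·127 − 3·503 = -2032
  H = 209 + 3·58 + 2·127 + 503 = 1140
Policy A (R − 31):
  G = 58
  W = 127
  R = -16 − 2·58 + 5·127 (−31 from intervention) = 472
  F = -15 − 4·127 − 3·472 = -1939
  H = 209 + 3·58 + 2·127 + 472 = 1109
ΔF = -1939 − (-2032) = 93; ΔH = 1109 − 1140 = -31
Score = (-3)·93 + (-4)·(-31) = -155

-155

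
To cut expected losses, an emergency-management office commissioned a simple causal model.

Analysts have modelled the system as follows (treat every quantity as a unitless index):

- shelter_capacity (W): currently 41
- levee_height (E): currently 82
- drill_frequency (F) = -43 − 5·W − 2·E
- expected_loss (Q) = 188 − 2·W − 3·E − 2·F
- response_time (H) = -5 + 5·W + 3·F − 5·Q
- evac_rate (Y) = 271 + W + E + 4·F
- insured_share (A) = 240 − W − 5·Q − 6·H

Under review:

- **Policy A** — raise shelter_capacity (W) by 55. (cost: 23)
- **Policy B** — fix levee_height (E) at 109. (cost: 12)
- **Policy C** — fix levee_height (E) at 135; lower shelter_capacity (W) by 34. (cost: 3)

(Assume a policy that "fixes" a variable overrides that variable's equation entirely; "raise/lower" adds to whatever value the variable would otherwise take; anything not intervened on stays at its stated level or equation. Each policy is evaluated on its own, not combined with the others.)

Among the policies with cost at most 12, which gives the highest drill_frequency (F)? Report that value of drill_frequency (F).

Policy B (E := 109):
  W = 41
  E = 109
  F = -43 − 5·41 − 2·109 = -466
Policy C (E := 135, W − 34):
  W = 41 − 34 = 7
  E = 135
  F = -43 − 5·7 − 2·135 = -348
Comparing — Policy B: F=-466, Policy C: F=-348. Highest is -348 (Policy C).

-348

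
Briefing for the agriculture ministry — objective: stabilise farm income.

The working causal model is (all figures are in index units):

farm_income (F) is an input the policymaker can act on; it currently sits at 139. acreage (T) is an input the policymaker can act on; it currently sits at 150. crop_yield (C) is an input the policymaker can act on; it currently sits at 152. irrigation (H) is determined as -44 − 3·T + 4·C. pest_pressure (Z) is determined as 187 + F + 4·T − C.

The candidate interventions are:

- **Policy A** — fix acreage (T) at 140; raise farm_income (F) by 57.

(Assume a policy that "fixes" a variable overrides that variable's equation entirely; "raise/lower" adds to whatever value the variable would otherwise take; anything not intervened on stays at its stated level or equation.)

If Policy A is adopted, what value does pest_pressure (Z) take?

791

Policy A (T := 140, F + 57):
  F = 139 + 57 = 196
  T = 140
  C = 152
  Z = 187 + 196 + 4·140 − 152 = 791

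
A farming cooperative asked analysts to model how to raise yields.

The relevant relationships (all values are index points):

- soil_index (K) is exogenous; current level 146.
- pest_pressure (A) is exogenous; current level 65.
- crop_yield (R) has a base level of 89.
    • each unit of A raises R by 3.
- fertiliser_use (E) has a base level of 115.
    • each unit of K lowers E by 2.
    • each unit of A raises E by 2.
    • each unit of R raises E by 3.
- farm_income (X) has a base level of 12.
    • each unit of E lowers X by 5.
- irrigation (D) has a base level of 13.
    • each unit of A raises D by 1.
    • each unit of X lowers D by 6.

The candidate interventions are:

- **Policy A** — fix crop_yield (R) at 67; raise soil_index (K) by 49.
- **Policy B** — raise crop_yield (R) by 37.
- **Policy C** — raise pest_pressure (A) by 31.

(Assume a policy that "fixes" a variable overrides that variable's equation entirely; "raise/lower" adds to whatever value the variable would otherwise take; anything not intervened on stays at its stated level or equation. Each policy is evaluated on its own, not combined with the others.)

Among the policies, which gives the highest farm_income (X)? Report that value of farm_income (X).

-268

Policy A (R := 67, K + 49):
  K = 146 + 49 = 195
  A = 65
  R = 67
  E = 115 − 2·195 + 2·65 + 3·67 = 56
  X = 12 − 5·56 = -268
Policy B (R + 37):
  K = 146
  A = 65
  R = 89 + 3·65 (+37 from intervention) = 321
  E = 115 − 2·146 + 2·65 + 3·321 = 916
  X = 12 − 5·916 = -4568
Policy C (A + 31):
  K = 146
  A = 65 + 31 = 96
  R = 89 + 3·96 = 377
  E = 115 − 2·146 + 2·96 + 3·377 = 1146
  X = 12 − 5·1146 = -5718
Comparing — Policy A: X=-268, Policy B: X=-4568, Policy C: X=-5718. Highest is -268 (Policy A).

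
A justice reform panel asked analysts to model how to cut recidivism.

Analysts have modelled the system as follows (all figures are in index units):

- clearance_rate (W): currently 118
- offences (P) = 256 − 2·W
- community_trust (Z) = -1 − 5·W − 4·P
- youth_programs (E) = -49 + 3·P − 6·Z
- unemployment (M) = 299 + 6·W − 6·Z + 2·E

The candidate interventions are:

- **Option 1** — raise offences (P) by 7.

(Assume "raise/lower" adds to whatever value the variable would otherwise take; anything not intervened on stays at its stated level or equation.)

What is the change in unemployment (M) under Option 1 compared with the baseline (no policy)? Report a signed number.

546

Baseline:
  W = 118
  P = 256 − 2·118 = 20
  Z = -1 − 5·118 − 4·20 = -671
  E = -49 + 3·20 − 6·(-671) = 4037
  M = 299 + 6·118 − 6·(-671) + 2·4037 = 13107
Option 1 (P + 7):
  W = 118
  P = 256 − 2·118 (+7 from intervention) = 27
  Z = -1 − 5·118 − 4·27 = -699
  E = -49 + 3·27 − 6·(-699) = 4226
  M = 299 + 6·118 − 6·(-699) + 2·4226 = 13653
Change in M: 13653 − 13107 = 546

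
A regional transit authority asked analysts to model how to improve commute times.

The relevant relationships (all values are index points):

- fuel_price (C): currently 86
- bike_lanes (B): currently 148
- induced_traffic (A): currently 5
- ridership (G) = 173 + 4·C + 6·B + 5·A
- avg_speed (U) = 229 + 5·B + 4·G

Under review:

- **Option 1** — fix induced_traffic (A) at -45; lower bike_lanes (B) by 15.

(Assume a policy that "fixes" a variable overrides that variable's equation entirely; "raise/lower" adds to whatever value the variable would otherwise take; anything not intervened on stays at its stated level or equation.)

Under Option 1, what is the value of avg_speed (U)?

5254

Option 1 (A := -45, B − 15):
  C = 86
  B = 148 − 15 = 133
  A = -45
  G = 173 + 4·86 + 6·133 + 5·(-45) = 1090
  U = 229 + 5·133 + 4·1090 = 5254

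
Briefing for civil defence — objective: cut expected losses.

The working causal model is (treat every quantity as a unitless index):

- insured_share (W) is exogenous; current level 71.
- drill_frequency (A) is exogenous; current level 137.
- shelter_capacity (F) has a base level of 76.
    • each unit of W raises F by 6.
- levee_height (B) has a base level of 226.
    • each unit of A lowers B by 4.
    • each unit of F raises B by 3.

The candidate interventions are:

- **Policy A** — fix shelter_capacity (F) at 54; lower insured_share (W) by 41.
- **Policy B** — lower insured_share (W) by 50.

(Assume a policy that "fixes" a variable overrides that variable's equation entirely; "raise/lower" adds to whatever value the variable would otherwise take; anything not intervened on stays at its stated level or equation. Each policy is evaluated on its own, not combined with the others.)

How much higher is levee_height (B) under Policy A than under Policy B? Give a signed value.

-444

Policy A (F := 54, W − 41):
  W = 71 − 41 = 30
  A = 137
  F = 54
  B = 226 − 4·137 + 3·54 = -160
Policy B (W − 50):
  W = 71 − 50 = 21
  A = 137
  F = 76 + 6·21 = 202
  B = 226 − 4·137 + 3·202 = 284
B: -160 − 284 = -444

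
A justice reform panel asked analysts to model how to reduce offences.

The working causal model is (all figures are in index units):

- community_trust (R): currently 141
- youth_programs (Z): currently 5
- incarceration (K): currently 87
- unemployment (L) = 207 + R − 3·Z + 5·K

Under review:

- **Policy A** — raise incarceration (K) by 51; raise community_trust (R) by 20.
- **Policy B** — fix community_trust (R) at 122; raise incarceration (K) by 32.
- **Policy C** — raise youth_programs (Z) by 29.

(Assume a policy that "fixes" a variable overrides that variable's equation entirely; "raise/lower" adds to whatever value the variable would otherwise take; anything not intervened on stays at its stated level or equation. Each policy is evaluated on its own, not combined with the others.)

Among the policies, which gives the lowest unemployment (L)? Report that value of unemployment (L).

Policy A (K + 51, R + 20):
  R = 141 + 20 = 161
  Z = 5
  K = 87 + 51 = 138
  L = 207 + 161 − 3·5 + 5·138 = 1043
Policy B (R := 122, K + 32):
  R = 122
  Z = 5
  K = 87 + 32 = 119
  L = 207 + 122 − 3·5 + 5·119 = 909
Policy C (Z + 29):
  R = 141
  Z = 5 + 29 = 34
  K = 87
  L = 207 + 141 − 3·34 + 5·87 = 681
Comparing — Policy A: L=1043, Policy B: L=909, Policy C: L=681. Lowest is 681 (Policy C).

681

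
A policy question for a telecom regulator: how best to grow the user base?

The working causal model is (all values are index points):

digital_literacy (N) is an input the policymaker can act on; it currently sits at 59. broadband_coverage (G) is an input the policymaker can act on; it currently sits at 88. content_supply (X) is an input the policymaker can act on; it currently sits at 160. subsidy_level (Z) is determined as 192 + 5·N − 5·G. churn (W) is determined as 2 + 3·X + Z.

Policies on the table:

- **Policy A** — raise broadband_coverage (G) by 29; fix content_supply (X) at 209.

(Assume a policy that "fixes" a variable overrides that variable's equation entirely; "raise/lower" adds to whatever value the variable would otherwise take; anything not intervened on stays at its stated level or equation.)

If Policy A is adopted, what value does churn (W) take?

531

Policy A (G + 29, X := 209):
  N = 59
  G = 88 + 29 = 117
  X = 209
  Z = 192 + 5·59 − 5·117 = -98
  W = 2 + 3·209 + (-98) = 531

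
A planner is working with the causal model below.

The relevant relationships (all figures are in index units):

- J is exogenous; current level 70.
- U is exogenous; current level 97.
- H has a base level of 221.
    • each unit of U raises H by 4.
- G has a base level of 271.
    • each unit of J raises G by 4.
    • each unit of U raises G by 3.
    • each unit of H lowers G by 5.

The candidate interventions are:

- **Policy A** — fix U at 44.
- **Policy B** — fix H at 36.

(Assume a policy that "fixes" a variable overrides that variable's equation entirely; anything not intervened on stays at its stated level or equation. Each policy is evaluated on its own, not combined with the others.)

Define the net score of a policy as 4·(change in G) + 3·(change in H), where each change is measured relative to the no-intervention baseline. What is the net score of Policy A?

Baseline:
  J = 70
  U = 97
  H = 221 + 4·97 = 609
  G = 271 + 4·70 + 3·97 − 5·609 = -2203
Policy A (U := 44):
  J = 70
  U = 44
  H = 221 + 4·44 = 397
  G = 271 + 4·70 + 3·44 − 5·397 = -1302
ΔG = -1302 − (-2203) = 901; ΔH = 397 − 609 = -212
Score = 4·901 + 3·(-212) = 2968

2968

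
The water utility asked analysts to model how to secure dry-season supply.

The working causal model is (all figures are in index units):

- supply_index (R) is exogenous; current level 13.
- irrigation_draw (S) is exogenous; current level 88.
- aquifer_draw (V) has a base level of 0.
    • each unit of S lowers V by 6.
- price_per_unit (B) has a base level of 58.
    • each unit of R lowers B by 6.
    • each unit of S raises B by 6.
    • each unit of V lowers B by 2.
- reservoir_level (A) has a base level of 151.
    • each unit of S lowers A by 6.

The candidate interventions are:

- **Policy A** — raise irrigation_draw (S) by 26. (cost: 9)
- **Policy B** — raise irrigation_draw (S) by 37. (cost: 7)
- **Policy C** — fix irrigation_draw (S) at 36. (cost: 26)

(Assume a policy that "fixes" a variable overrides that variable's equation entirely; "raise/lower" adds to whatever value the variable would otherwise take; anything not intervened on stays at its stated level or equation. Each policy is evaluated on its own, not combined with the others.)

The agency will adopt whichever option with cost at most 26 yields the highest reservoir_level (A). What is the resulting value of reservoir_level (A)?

Policy A (S + 26):
  S = 88 + 26 = 114
  A = 151 − 6·114 = -533
Policy B (S + 37):
  S = 88 + 37 = 125
  A = 151 − 6·125 = -599
Policy C (S := 36):
  S = 36
  A = 151 − 6·36 = -65
Comparing — Policy A: A=-533, Policy B: A=-599, Policy C: A=-65. Highest is -65 (Policy C).

-65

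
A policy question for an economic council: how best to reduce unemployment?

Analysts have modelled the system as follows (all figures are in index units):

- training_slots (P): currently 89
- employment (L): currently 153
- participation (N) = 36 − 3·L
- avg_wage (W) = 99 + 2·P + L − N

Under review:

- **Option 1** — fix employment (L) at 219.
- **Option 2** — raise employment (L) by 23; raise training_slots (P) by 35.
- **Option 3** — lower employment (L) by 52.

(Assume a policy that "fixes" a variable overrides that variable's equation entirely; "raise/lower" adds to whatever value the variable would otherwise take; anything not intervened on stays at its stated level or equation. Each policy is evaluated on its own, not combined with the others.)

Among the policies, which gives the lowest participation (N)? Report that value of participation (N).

-621

Option 1 (L := 219):
  L = 219
  N = 36 − 3·219 = -621
Option 2 (L + 23, P + 35):
  L = 153 + 23 = 176
  N = 36 − 3·176 = -492
Option 3 (L − 52):
  L = 153 − 52 = 101
  N = 36 − 3·101 = -267
Comparing — Option 1: N=-621, Option 2: N=-492, Option 3: N=-267. Lowest is -621 (Option 1).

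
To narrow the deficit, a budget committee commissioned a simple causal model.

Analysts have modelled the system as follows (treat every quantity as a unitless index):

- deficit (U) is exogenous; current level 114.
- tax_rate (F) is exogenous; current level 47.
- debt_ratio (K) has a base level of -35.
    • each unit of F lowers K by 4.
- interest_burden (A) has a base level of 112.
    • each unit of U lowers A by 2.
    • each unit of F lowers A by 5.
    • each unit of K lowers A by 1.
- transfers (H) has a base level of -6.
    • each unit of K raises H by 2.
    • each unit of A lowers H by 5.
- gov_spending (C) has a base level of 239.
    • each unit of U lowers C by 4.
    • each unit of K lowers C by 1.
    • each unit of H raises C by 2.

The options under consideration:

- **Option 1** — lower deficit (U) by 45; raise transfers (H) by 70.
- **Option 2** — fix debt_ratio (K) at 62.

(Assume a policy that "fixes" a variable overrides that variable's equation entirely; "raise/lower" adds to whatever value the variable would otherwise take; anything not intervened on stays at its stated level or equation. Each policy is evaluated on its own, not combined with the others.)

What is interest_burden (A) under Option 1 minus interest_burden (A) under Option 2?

Option 1 (U − 45, H + 70):
  U = 114 − 45 = 69
  F = 47
  K = -35 − 4·47 = -223
  A = 112 − 2·69 − 5·47 − (-223) = -38
Option 2 (K := 62):
  U = 114
  F = 47
  K = 62
  A = 112 − 2·114 − 5·47 − 62 = -413
A: -38 − (-413) = 375

375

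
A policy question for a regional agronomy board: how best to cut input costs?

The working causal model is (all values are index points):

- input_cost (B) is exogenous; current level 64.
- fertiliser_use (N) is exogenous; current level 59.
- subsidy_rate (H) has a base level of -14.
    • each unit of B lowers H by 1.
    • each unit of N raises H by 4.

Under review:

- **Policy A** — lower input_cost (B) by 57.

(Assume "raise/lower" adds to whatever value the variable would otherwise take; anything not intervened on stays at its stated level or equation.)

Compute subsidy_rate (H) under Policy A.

215

Policy A (B − 57):
  B = 64 − 57 = 7
  N = 59
  H = -14 − 7 + 4·59 = 215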